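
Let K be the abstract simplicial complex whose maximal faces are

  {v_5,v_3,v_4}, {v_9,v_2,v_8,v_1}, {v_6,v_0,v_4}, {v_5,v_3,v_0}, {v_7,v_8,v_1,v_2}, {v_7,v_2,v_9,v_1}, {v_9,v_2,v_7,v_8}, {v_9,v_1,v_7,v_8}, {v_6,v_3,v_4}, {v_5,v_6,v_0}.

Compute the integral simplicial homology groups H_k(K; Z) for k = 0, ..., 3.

H_0 = Z^2,  H_1 = Z,  H_2 = 0,  H_3 = Z.

Take the total order v_0 < v_1 < v_2 < v_3 < v_4 < v_5 < v_6 < v_7 < v_8 < v_9 on the vertex set. Then K (dimension 3) consists of the simplices:

  0-simplices (10): [v_0], [v_1], [v_2], [v_3], [v_4], [v_5], [v_6], [v_7], [v_8], [v_9]
  1-simplices (20): (20 of them)
  2-simplices (15): (15 of them)
  3-simplices (5): [v_1,v_2,v_7,v_8], [v_1,v_2,v_7,v_9], [v_1,v_2,v_8,v_9], [v_1,v_7,v_8,v_9], [v_2,v_7,v_8,v_9]

Hence C_0 ≅ Z^10, C_1 ≅ Z^20, C_2 ≅ Z^15, C_3 ≅ Z^5.

Boundary ∂_1: C_1 → C_0 sends each edge [p,q] (with p < q) to q − p. For instance
  ∂[v_2,v_7] = [v_7] − [v_2].
This gives a 10×20 integer matrix of rank 8; reducing to Smith normal form yields diagonal entries (1,1,1,1,1,1,1,1).

Boundary ∂_2: C_2 → C_1 sends each 2-simplex [p,q,r] to [q,r] − [p,r] + [p,q]. For instance
  ∂[v_1,v_8,v_9] = [v_8,v_9] − [v_1,v_9] + [v_1,v_8],
  ∂[v_0,v_3,v_5] = [v_3,v_5] − [v_0,v_5] + [v_0,v_3].
The 20×15 boundary matrix has rank 11 and Smith normal form diag(1,1,1,1,1,1,1,1,1,1,1).

The boundary map ∂_3: C_3 → C_2 sends each 3-simplex σ to the alternating sum Σ_i (−1)^i (σ with its i-th vertex removed). For instance
  ∂[v_1,v_2,v_7,v_8] = [v_2,v_7,v_8] − [v_1,v_7,v_8] + [v_1,v_2,v_8] − [v_1,v_2,v_7],
  ∂[v_1,v_2,v_7,v_9] = [v_2,v_7,v_9] − [v_1,v_7,v_9] + [v_1,v_2,v_9] − [v_1,v_2,v_7].
This gives a 15×5 integer matrix of rank 4; reducing to Smith normal form yields diagonal entries (1,1,1,1).

Computing H_k = (kernel of ∂_k) / (image of ∂_{k+1}):

  H_0: rank C_0 − rank ∂_1 = 10 − 8 = 2, and the invariant factors of ∂_1 are all 1, so H_0 = Z^2.
  H_1: rank ker ∂_1 − rank ∂_2 = (20 − 8) − 11 = 1, and the invariant factors of ∂_2 are all 1, so H_1 = Z.
  H_2: rank ker ∂_2 − rank ∂_3 = (15 − 11) − 4 = 0, and the invariant factors of ∂_3 are all 1, so H_2 = 0.
  H_3: rank ker ∂_3 − rank ∂_4 = (5 − 4) − 0 = 1, and there is no ∂_4, so H_3 = Z.

As a check, the Euler characteristic is 10 − 20 + 15 − 5 = 0, which agrees with 2 − 1 + 0 − 1 = 0.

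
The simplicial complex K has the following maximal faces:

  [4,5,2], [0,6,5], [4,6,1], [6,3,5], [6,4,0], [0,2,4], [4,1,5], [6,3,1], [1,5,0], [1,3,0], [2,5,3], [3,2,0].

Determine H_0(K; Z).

Take the total order 0 < 1 < 2 < 3 < 4 < 5 < 6 on the vertex set. Then K (dimension 2) consists of the simplices:

  0-simplices (7): [0], [1], [2], [3], [4], [5], [6]
  1-simplices (18): [0,1], [0,2], [0,3], [0,4], [0,5], [0,6], [1,3], [1,4], [1,5], [1,6], [2,3], [2,4], [2,5], [3,5], [3,6], [4,5], [4,6], [5,6]
  2-simplices (12): [0,1,3], [0,1,5], [0,2,3], [0,2,4], [0,4,6], [0,5,6], [1,3,6], [1,4,5], [1,4,6], [2,3,5], [2,4,5], [3,5,6]

giving chain groups C_0 ≅ Z^7, C_1 ≅ Z^18, C_2 ≅ Z^12.

Boundary ∂_1: C_1 → C_0 is given by ∂[p,q] = [q] − [p]. For instance
  ∂[1,3] = [3] − [1].
This gives a 7×18 integer matrix of rank 6; reducing to Smith normal form yields diagonal entries (1,1,1,1,1,1).

The boundary map ∂_2: C_2 → C_1 acts by ∂[p,q,r] = [q,r] − [p,r] + [p,q]. For instance
  ∂[0,2,4] = [2,4] − [0,4] + [0,2],
  ∂[1,3,6] = [3,6] − [1,6] + [1,3].
The resulting 18×12 matrix has rank 12, and its Smith normal form has invariant factors (1,1,1,1,1,1,1,1,1,1,1,2).

Now H_k = ker ∂_k / im ∂_{k+1}, so:

  H_0: rank C_0 − rank ∂_1 = 7 − 6 = 1, and the invariant factors of ∂_1 are all 1, so H_0 = Z.

(K is a triangulation of the real projective plane RP^2.)

H_0 = Z.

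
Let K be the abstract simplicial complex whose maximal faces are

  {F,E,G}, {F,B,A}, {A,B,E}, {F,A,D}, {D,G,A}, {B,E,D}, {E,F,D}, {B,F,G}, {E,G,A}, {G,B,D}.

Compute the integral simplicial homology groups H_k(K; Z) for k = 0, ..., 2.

H_0 ≅ Z,  H_1 ≅ Z/2,  H_2 = 0.

Order the vertices as A < B < D < E < F < G. Listing each simplex with vertices in this order, K has dimension 2 with simplices:

  0-simplices (6): A, B, D, E, F, G
  1-simplices (15): AB, AD, AE, AF, AG, BD, BE, BF, BG, DE, DF, DG, EF, EG, FG
  2-simplices (10): ABE, ABF, ADF, ADG, AEG, BDE, BDG, BFG, DEF, EFG

Hence C_0 ≅ Z^6, C_1 ≅ Z^15, C_2 ≅ Z^10.

Boundary ∂_1: C_1 → C_0 is given by ∂[p,q] = [q] − [p].
As a 6×15 matrix over Z this has rank 5, with invariant factors (1,1,1,1,1).

∂_2: C_2 → C_1 acts by ∂[p,q,r] = [q,r] − [p,r] + [p,q]. For instance
  ∂BDG = DG − BG + BD,
  ∂ABF = BF − AF + AB.
As a 15×10 matrix over Z this has rank 10, with invariant factors (1,1,1,1,1,1,1,1,1,2).

Reading off H_k = ker ∂_k / im ∂_{k+1}:

  H_0: rank C_0 − rank ∂_1 = 6 − 5 = 1, and the invariant factors of ∂_1 are all 1, so H_0 ≅ Z.
  H_1: rank ker ∂_1 − rank ∂_2 = (15 − 5) − 10 = 0, and ∂_2 has invariant factor 2 > 1, so H_1 ≅ Z/2.
  H_2: rank ker ∂_2 − rank ∂_3 = (10 − 10) − 0 = 0, and there is no ∂_3, so H_2 ≅ 0.

As a check, the Euler characteristic is 6 − 15 + 10 = 1, which agrees with 1 − 0 + 0 = 1.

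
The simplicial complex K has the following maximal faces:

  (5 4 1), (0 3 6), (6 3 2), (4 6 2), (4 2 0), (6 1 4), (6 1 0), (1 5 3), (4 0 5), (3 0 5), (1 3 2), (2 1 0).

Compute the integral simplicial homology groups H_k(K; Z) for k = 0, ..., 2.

K has 7 vertices, 18 edges, 12 triangles.
rank ∂_0 = 0, rank ∂_1 = 6 ⇒ b_0 = 7 − 0 − 6 = 1; all invariant factors of ∂_1 are 1 so no torsion. So H_0 = Z.
rank ∂_1 = 6, rank ∂_2 = 12 ⇒ b_1 = 18 − 6 − 12 = 0; ∂_2 has invariant factor(s) [2] giving torsion. So H_1 = Z/2.
rank ∂_2 = 12, rank ∂_3 = 0 ⇒ b_2 = 12 − 12 − 0 = 0. So H_2 = 0.

H_0 ≅ Z,  H_1 ≅ Z/2,  H_2 = 0.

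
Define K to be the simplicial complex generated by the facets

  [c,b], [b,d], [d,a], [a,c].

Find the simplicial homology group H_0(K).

H_0 = Z.

Take the total order a < b < c < d on the vertex set. Then K (dimension 1) consists of the simplices:

  0-simplices (4): a, b, c, d
  1-simplices (4): ac, ad, bc, bd

so the chain groups are C_0 ≅ Z^4, C_1 ≅ Z^4.

∂_1: C_1 → C_0 is given by ∂[p,q] = [q] − [p]. For instance
  ∂ac = c − a.
The resulting 4×4 matrix has rank 3, and its Smith normal form has invariant factors (1,1,1).

From H_k ≅ ker(∂_k) / im(∂_{k+1}) we obtain:

  H_0: rank C_0 − rank ∂_1 = 4 − 3 = 1, and the invariant factors of ∂_1 are all 1, so H_0 = Z.

(K is a triangulation of the circle S^1.)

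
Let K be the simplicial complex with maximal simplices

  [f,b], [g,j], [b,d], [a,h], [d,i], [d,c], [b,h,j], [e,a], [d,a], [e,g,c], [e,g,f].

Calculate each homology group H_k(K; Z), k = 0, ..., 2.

H_0 ≅ Z,  H_1 ≅ Z^4,  H_2 = 0.

Take the total order a < b < c < d < e < f < g < h < i < j on the vertex set. Then K (dimension 2) consists of the simplices:

  0-simplices (10): a, b, c, d, e, f, g, h, i, j
  1-simplices (16): ad, ae, ah, bd, bf, bh, bj, cd, ce, cg, di, ef, eg, fg, gj, hj
  2-simplices (3): bhj, ceg, efg

so the chain groups are C_0 ≅ Z^10, C_1 ≅ Z^16, C_2 ≅ Z^3.

∂_1: C_1 → C_0 sends each edge [p,q] (with p < q) to q − p. For instance
  ∂bd = d − b.
As a 10×16 matrix over Z this has rank 9, with invariant factors (1,1,1,1,1,1,1,1,1).

∂_2: C_2 → C_1 sends each 2-simplex [p,q,r] to [q,r] − [p,r] + [p,q]. For instance
  ∂efg = fg − eg + ef,
  ∂ceg = eg − cg + ce.
The resulting 16×3 matrix has rank 3, and its Smith normal form has invariant factors (1,1,1).

Computing H_k = (kernel of ∂_k) / (image of ∂_{k+1}):

  H_0: rank C_0 − rank ∂_1 = 10 − 9 = 1, and the invariant factors of ∂_1 are all 1, so H_0 ≅ Z.
  H_1: rank ker ∂_1 − rank ∂_2 = (16 − 9) − 3 = 4, and the invariant factors of ∂_2 are all 1, so H_1 ≅ Z^4.
  H_2: rank ker ∂_2 − rank ∂_3 = (3 − 3) − 0 = 0, and there is no ∂_3, so H_2 ≅ 0.

As a check, the Euler characteristic is 10 − 16 + 3 = -3, which agrees with 1 − 4 + 0 = -3.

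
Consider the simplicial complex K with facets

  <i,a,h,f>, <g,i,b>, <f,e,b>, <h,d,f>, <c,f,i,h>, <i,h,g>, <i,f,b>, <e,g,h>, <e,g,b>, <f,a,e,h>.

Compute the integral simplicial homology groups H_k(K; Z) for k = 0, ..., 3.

We work with the vertex ordering a < b < c < d < e < f < g < h < i. The simplices of K, each written with vertices in increasing order, are:

  0-simplices (9): a, b, c, d, e, f, g, h, i
  1-simplices (21): ae, af, ah, ai, be, bf, bg, bi, cf, ch, ci, df, dh, ef, eg, eh, fh, fi, gh, gi, hi
  2-simplices (17): aef, aeh, afh, afi, ahi, bef, beg, bfi, bgi, cfh, cfi, chi, dfh, efh, egh, fhi, ghi
  3-simplices (3): aefh, afhi, cfhi

Hence C_0 ≅ Z^9, C_1 ≅ Z^21, C_2 ≅ Z^17, C_3 ≅ Z^3.

The boundary map ∂_1: C_1 → C_0 sends each edge [p,q] (with p < q) to q − p. For instance
  ∂eg = g − e.
The 9×21 boundary matrix has rank 8 and Smith normal form diag(1,1,1,1,1,1,1,1).

The boundary map ∂_2: C_2 → C_1 sends each 2-simplex [p,q,r] to [q,r] − [p,r] + [p,q]. For instance
  ∂beg = eg − bg + be,
  ∂cfi = fi − ci + cf.
This gives a 21×17 integer matrix of rank 13; reducing to Smith normal form yields diagonal entries (1,1,1,1,1,1,1,1,1,1,1,1,1).

Boundary ∂_3: C_3 → C_2 sends each 3-simplex σ to the alternating sum Σ_i (−1)^i (σ with its i-th vertex removed). For instance
  ∂afhi = fhi − ahi + afi − afh,
  ∂aefh = efh − afh + aeh − aef.
This gives a 17×3 integer matrix of rank 3; reducing to Smith normal form yields diagonal entries (1,1,1).

Now H_k = ker ∂_k / im ∂_{k+1}, so:

  H_0: rank C_0 − rank ∂_1 = 9 − 8 = 1, and the invariant factors of ∂_1 are all 1, so H_0 ≅ Z.
  H_1: rank ker ∂_1 − rank ∂_2 = (21 − 8) − 13 = 0, and the invariant factors of ∂_2 are all 1, so H_1 ≅ 0.
  H_2: rank ker ∂_2 − rank ∂_3 = (17 − 13) − 3 = 1, and the invariant factors of ∂_3 are all 1, so H_2 ≅ Z.
  H_3: rank ker ∂_3 − rank ∂_4 = (3 − 3) − 0 = 0, and there is no ∂_4, so H_3 ≅ 0.

H_0 = Z,  H_1 = 0,  H_2 = Z,  H_3 = 0.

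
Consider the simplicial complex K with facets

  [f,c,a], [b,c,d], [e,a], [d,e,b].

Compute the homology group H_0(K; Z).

H_0 = Z.

Order the vertices as a < b < c < d < e < f. Listing each simplex with vertices in this order, K has dimension 2 with simplices:

  0-simplices (6): a, b, c, d, e, f
  1-simplices (9): ac, ae, af, bc, bd, be, cd, cf, de
  2-simplices (3): acf, bcd, bde

Hence C_0 ≅ Z^6, C_1 ≅ Z^9, C_2 ≅ Z^3.

The boundary map ∂_1: C_1 → C_0 is given by ∂[p,q] = [q] − [p].
As a 6×9 matrix over Z this has rank 5, with invariant factors (1,1,1,1,1).

Boundary ∂_2: C_2 → C_1 acts by ∂[p,q,r] = [q,r] − [p,r] + [p,q]. For instance
  ∂bde = de − be + bd,
  ∂acf = cf − af + ac.
The resulting 9×3 matrix has rank 3, and its Smith normal form has invariant factors (1,1,1).

Reading off H_k = ker ∂_k / im ∂_{k+1}:

  H_0: rank C_0 − rank ∂_1 = 6 − 5 = 1, and the invariant factors of ∂_1 are all 1, so H_0 ≅ Z.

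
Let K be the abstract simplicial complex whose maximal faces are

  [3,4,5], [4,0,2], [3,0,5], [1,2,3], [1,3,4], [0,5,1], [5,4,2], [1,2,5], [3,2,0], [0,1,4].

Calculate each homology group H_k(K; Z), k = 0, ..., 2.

H_0 ≅ Z,  H_1 ≅ Z/2Z,  H_2 = 0.

Order the vertices as 0 < 1 < 2 < 3 < 4 < 5. Listing each simplex with vertices in this order, K has dimension 2 with simplices:

  0-simplices (6): [0], [1], [2], [3], [4], [5]
  1-simplices (15): [0,1], [0,2], [0,3], [0,4], [0,5], [1,2], [1,3], [1,4], [1,5], [2,3], [2,4], [2,5], [3,4], [3,5], [4,5]
  2-simplices (10): [0,1,4], [0,1,5], [0,2,3], [0,2,4], [0,3,5], [1,2,3], [1,2,5], [1,3,4], [2,4,5], [3,4,5]

so the chain groups are C_0 ≅ Z^6, C_1 ≅ Z^15, C_2 ≅ Z^10.

Boundary ∂_1: C_1 → C_0 sends each edge [p,q] (with p < q) to q − p.
This gives a 6×15 integer matrix of rank 5; reducing to Smith normal form yields diagonal entries (1,1,1,1,1).

Boundary ∂_2: C_2 → C_1 maps a triangle to the signed sum of its edges. For instance
  ∂[3,4,5] = [4,5] − [3,5] + [3,4],
  ∂[0,2,4] = [2,4] − [0,4] + [0,2].
This gives a 15×10 integer matrix of rank 10; reducing to Smith normal form yields diagonal entries (1,1,1,1,1,1,1,1,1,2).

Computing H_k = (kernel of ∂_k) / (image of ∂_{k+1}):

  H_0: rank C_0 − rank ∂_1 = 6 − 5 = 1, and the invariant factors of ∂_1 are all 1, so H_0 = Z.
  H_1: rank ker ∂_1 − rank ∂_2 = (15 − 5) − 10 = 0, and ∂_2 has invariant factor 2 > 1, so H_1 = Z/2Z.
  H_2: rank ker ∂_2 − rank ∂_3 = (10 − 10) − 0 = 0, and there is no ∂_3, so H_2 = 0.

(K is a triangulation of the real projective plane RP^2.)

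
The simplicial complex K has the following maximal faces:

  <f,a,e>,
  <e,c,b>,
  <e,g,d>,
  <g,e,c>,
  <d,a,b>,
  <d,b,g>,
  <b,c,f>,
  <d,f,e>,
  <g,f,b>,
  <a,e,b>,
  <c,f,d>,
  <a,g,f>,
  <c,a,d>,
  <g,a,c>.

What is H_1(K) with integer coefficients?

H_1 = Z^2.

K has 7 vertices, 21 edges, 14 triangles.
rank ∂_1 = 6, rank ∂_2 = 13 ⇒ b_1 = 21 − 6 − 13 = 2; all invariant factors of ∂_2 are 1 so no torsion. So H_1 = Z^2.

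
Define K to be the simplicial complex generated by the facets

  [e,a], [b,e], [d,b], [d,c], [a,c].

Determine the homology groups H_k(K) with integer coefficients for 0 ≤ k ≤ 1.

H_0 = Z,  H_1 = Z.

Fix the vertex order a < b < c < d < e and write every simplex with vertices in increasing order. Then dim K = 1 and the simplices of K are:

  0-simplices (5): a, b, c, d, e
  1-simplices (5): ac, ae, bd, be, cd

giving chain groups C_0 ≅ Z^5, C_1 ≅ Z^5.

∂_1: C_1 → C_0 maps an edge to its endpoints' difference, ∂[p,q] = q − p.
As a 5×5 matrix over Z this has rank 4, with invariant factors (1,1,1,1).

From H_k ≅ ker(∂_k) / im(∂_{k+1}) we obtain:

  H_0: rank C_0 − rank ∂_1 = 5 − 4 = 1, and the invariant factors of ∂_1 are all 1, so H_0 ≅ Z.
  H_1: rank ker ∂_1 − rank ∂_2 = (5 − 4) − 0 = 1, and there is no ∂_2, so H_1 ≅ Z.

(K is a triangulation of the circle S^1.)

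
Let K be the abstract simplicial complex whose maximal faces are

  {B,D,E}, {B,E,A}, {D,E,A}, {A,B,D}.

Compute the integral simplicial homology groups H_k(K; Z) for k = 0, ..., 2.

H_0 ≅ Z,  H_1 = 0,  H_2 ≅ Z.

K has 4 vertices, 6 edges, 4 triangles.
rank ∂_0 = 0, rank ∂_1 = 3 ⇒ b_0 = 4 − 0 − 3 = 1; all invariant factors of ∂_1 are 1 so no torsion. So H_0 ≅ Z.
rank ∂_1 = 3, rank ∂_2 = 3 ⇒ b_1 = 6 − 3 − 3 = 0; all invariant factors of ∂_2 are 1 so no torsion. So H_1 ≅ 0.
rank ∂_2 = 3, rank ∂_3 = 0 ⇒ b_2 = 4 − 3 − 0 = 1. So H_2 ≅ Z.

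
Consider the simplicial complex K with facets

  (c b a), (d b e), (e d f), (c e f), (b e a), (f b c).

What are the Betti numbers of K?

b_0 = 1, b_1 = 1, b_2 = 0.

Order the vertices as a < b < c < d < e < f. Listing each simplex with vertices in this order, K has dimension 2 with simplices:

  0-simplices (6): a, b, c, d, e, f
  1-simplices (12): ab, ac, ae, bc, bd, be, bf, ce, cf, de, df, ef
  2-simplices (6): abc, abe, bcf, bde, cef, def

giving chain groups C_0 ≅ Z^6, C_1 ≅ Z^12, C_2 ≅ Z^6.

The boundary map ∂_1: C_1 → C_0 sends each edge [p,q] (with p < q) to q − p. For instance
  ∂bc = c − b.
The resulting 6×12 matrix has rank 5, and its Smith normal form has invariant factors (1,1,1,1,1).

The boundary map ∂_2: C_2 → C_1 sends each 2-simplex [p,q,r] to [q,r] − [p,r] + [p,q]. For instance
  ∂bcf = cf − bf + bc,
  ∂abe = be − ae + ab.
This gives a 12×6 integer matrix of rank 6; reducing to Smith normal form yields diagonal entries (1,1,1,1,1,1).

Reading off H_k = ker ∂_k / im ∂_{k+1}:

  H_0: rank C_0 − rank ∂_1 = 6 − 5 = 1, and the invariant factors of ∂_1 are all 1, so H_0 ≅ Z.
  H_1: rank ker ∂_1 − rank ∂_2 = (12 − 5) − 6 = 1, and the invariant factors of ∂_2 are all 1, so H_1 ≅ Z.
  H_2: rank ker ∂_2 − rank ∂_3 = (6 − 6) − 0 = 0, and there is no ∂_3, so H_2 ≅ 0.

As a check, the Euler characteristic is 6 − 12 + 6 = 0, which agrees with 1 − 1 + 0 = 0.

Hence the Betti numbers are b_0 = 1, b_1 = 1, b_2 = 0.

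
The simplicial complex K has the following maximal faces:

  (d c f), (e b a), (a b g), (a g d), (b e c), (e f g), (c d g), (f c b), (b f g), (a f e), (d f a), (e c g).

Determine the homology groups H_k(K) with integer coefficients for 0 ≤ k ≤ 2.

H_0 = Z,  H_1 = Z/2Z,  H_2 = 0.

Order the vertices as a < b < c < d < e < f < g. Listing each simplex with vertices in this order, K has dimension 2 with simplices:

  0-simplices (7): a, b, c, d, e, f, g
  1-simplices (18): ab, ad, ae, af, ag, bc, be, bf, bg, cd, ce, cf, cg, df, dg, ef, eg, fg
  2-simplices (12): abe, abg, adf, adg, aef, bce, bcf, bfg, cdf, cdg, ceg, efg

Hence C_0 ≅ Z^7, C_1 ≅ Z^18, C_2 ≅ Z^12.

Boundary ∂_1: C_1 → C_0 is given by ∂[p,q] = [q] − [p]. For instance
  ∂cg = g − c.
As a 7×18 matrix over Z this has rank 6, with invariant factors (1,1,1,1,1,1).

The boundary map ∂_2: C_2 → C_1 sends each 2-simplex [p,q,r] to [q,r] − [p,r] + [p,q]. For instance
  ∂bfg = fg − bg + bf,
  ∂efg = fg − eg + ef.
The 18×12 boundary matrix has rank 12 and Smith normal form diag(1,1,1,1,1,1,1,1,1,1,1,2).

Now H_k = ker ∂_k / im ∂_{k+1}, so:

  H_0: rank C_0 − rank ∂_1 = 7 − 6 = 1, and the invariant factors of ∂_1 are all 1, so H_0 = Z.
  H_1: rank ker ∂_1 − rank ∂_2 = (18 − 6) − 12 = 0, and ∂_2 has invariant factor 2 > 1, so H_1 = Z/2Z.
  H_2: rank ker ∂_2 − rank ∂_3 = (12 − 12) − 0 = 0, and there is no ∂_3, so H_2 = 0.

As a check, the Euler characteristic is 7 − 18 + 12 = 1, which agrees with 1 − 0 + 0 = 1.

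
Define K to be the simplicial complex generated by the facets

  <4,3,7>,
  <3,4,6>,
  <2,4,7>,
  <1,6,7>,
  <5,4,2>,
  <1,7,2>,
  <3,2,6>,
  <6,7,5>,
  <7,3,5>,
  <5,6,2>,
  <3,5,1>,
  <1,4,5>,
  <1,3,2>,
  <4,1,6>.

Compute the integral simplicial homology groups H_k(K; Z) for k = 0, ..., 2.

H_0 ≅ Z,  H_1 ≅ Z^2,  H_2 ≅ Z.

Take the total order 1 < 2 < 3 < 4 < 5 < 6 < 7 on the vertex set. Then K (dimension 2) consists of the simplices:

  0-simplices (7): [1], [2], [3], [4], [5], [6], [7]
  1-simplices (21): [1,2], [1,3], [1,4], [1,5], [1,6], [1,7], [2,3], [2,4], [2,5], [2,6], [2,7], [3,4], [3,5], [3,6], [3,7], [4,5], [4,6], [4,7], [5,6], [5,7], [6,7]
  2-simplices (14): [1,2,3], [1,2,7], [1,3,5], [1,4,5], [1,4,6], [1,6,7], [2,3,6], [2,4,5], [2,4,7], [2,5,6], [3,4,6], [3,4,7], [3,5,7], [5,6,7]

giving chain groups C_0 ≅ Z^7, C_1 ≅ Z^21, C_2 ≅ Z^14.

The boundary map ∂_1: C_1 → C_0 sends each edge [p,q] (with p < q) to q − p. For instance
  ∂[3,5] = [5] − [3].
This gives a 7×21 integer matrix of rank 6; reducing to Smith normal form yields diagonal entries (1,1,1,1,1,1).

∂_2: C_2 → C_1 sends each 2-simplex [p,q,r] to [q,r] − [p,r] + [p,q]. For instance
  ∂[2,3,6] = [3,6] − [2,6] + [2,3],
  ∂[1,4,5] = [4,5] − [1,5] + [1,4].
As a 21×14 matrix over Z this has rank 13, with invariant factors (1,1,1,1,1,1,1,1,1,1,1,1,1).

From H_k ≅ ker(∂_k) / im(∂_{k+1}) we obtain:

  H_0: rank C_0 − rank ∂_1 = 7 − 6 = 1, and the invariant factors of ∂_1 are all 1, so H_0 = Z.
  H_1: rank ker ∂_1 − rank ∂_2 = (21 − 6) − 13 = 2, and the invariant factors of ∂_2 are all 1, so H_1 = Z^2.
  H_2: rank ker ∂_2 − rank ∂_3 = (14 − 13) − 0 = 1, and there is no ∂_3, so H_2 = Z.

(K is a triangulation of the torus T^2.)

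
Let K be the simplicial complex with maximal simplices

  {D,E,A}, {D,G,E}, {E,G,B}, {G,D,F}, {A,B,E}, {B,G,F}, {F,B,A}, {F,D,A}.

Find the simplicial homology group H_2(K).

K has 6 vertices, 12 edges, 8 triangles.
rank ∂_2 = 7, rank ∂_3 = 0 ⇒ b_2 = 8 − 7 − 0 = 1. So H_2 ≅ Z.

H_2 = Z.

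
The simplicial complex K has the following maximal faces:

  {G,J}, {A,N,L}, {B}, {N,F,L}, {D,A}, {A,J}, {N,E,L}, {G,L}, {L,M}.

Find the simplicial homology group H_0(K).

H_0 = Z^2.

K has 10 vertices, 12 edges, 3 triangles.
rank ∂_0 = 0, rank ∂_1 = 8 ⇒ b_0 = 10 − 0 − 8 = 2; all invariant factors of ∂_1 are 1 so no torsion. So H_0 ≅ Z^2.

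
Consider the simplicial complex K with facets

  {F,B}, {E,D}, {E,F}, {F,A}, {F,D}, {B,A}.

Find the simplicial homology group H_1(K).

We work with the vertex ordering A < B < D < E < F. The simplices of K, each written with vertices in increasing order, are:

  0-simplices (5): A, B, D, E, F
  1-simplices (6): AB, AF, BF, DE, DF, EF

so the chain groups are C_0 ≅ Z^5, C_1 ≅ Z^6.

The boundary map ∂_1: C_1 → C_0 is given by ∂[p,q] = [q] − [p]. For instance
  ∂DE = E − D.
As a 5×6 matrix over Z this has rank 4, with invariant factors (1,1,1,1).

From H_k ≅ ker(∂_k) / im(∂_{k+1}) we obtain:

  H_1: rank ker ∂_1 − rank ∂_2 = (6 − 4) − 0 = 2, and there is no ∂_2, so H_1 = Z^2.

(K is a triangulation of a wedge of 2 circles.)

H_1 = Z^2.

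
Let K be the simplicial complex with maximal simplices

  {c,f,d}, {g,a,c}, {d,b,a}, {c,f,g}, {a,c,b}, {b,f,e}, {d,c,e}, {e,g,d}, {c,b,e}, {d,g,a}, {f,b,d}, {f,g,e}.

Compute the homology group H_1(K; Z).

We work with the vertex ordering a < b < c < d < e < f < g. The simplices of K, each written with vertices in increasing order, are:

  0-simplices (7): a, b, c, d, e, f, g
  1-simplices (18): ab, ac, ad, ag, bc, bd, be, bf, cd, ce, cf, cg, de, df, dg, ef, eg, fg
  2-simplices (12): abc, abd, acg, adg, bce, bdf, bef, cde, cdf, cfg, deg, efg

Hence C_0 ≅ Z^7, C_1 ≅ Z^18, C_2 ≅ Z^12.

The boundary map ∂_1: C_1 → C_0 sends each edge [p,q] (with p < q) to q − p.
The resulting 7×18 matrix has rank 6, and its Smith normal form has invariant factors (1,1,1,1,1,1).

The boundary map ∂_2: C_2 → C_1 maps a triangle to the signed sum of its edges. For instance
  ∂abc = bc − ac + ab,
  ∂abd = bd − ad + ab.
The 18×12 boundary matrix has rank 12 and Smith normal form diag(1,1,1,1,1,1,1,1,1,1,1,2).

Reading off H_k = ker ∂_k / im ∂_{k+1}:

  H_1: rank ker ∂_1 − rank ∂_2 = (18 − 6) − 12 = 0, and ∂_2 has invariant factor 2 > 1, so H_1 ≅ Z/2Z.

(K is a triangulation of the real projective plane RP^2.)

H_1 = Z/2Z.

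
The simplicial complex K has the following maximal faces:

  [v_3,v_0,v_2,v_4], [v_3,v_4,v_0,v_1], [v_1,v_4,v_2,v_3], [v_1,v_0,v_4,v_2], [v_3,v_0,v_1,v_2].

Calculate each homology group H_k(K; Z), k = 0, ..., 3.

H_0 = Z,  H_1 = 0,  H_2 = 0,  H_3 = Z.

K has 5 vertices, 10 edges, 10 triangles, 5 3-simplices.
rank ∂_0 = 0, rank ∂_1 = 4 ⇒ b_0 = 5 − 0 − 4 = 1; all invariant factors of ∂_1 are 1 so no torsion. So H_0 ≅ Z.
rank ∂_1 = 4, rank ∂_2 = 6 ⇒ b_1 = 10 − 4 − 6 = 0; all invariant factors of ∂_2 are 1 so no torsion. So H_1 ≅ 0.
rank ∂_2 = 6, rank ∂_3 = 4 ⇒ b_2 = 10 − 6 − 4 = 0; all invariant factors of ∂_3 are 1 so no torsion. So H_2 ≅ 0.
rank ∂_3 = 4, rank ∂_4 = 0 ⇒ b_3 = 5 − 4 − 0 = 1. So H_3 ≅ Z.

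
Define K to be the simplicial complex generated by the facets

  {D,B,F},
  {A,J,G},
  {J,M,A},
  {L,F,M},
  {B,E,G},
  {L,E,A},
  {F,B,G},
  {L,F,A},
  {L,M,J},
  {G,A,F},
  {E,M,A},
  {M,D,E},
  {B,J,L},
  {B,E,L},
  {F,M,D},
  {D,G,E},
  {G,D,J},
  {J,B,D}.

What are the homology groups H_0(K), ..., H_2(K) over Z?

Order the vertices as A < B < D < E < F < G < J < L < M. Listing each simplex with vertices in this order, K has dimension 2 with simplices:

  0-simplices (9): A, B, D, E, F, G, J, L, M
  1-simplices (27): AE, AF, AG, AJ, AL, AM, BD, BE, BF, BG, BJ, BL, DE, DF, DG, DJ, DM, EG, EL, EM, FG, FL, FM, GJ, JL, JM, LM
  2-simplices (18): AEL, AEM, AFG, AFL, AGJ, AJM, BDF, BDJ, BEG, BEL, BFG, BJL, DEG, DEM, DFM, DGJ, FLM, JLM

giving chain groups C_0 ≅ Z^9, C_1 ≅ Z^27, C_2 ≅ Z^18.

∂_1: C_1 → C_0 is given by ∂[p,q] = [q] − [p]. For instance
  ∂DE = E − D.
This gives a 9×27 integer matrix of rank 8; reducing to Smith normal form yields diagonal entries (1,1,1,1,1,1,1,1).

Boundary ∂_2: C_2 → C_1 maps a triangle to the signed sum of its edges. For instance
  ∂BEL = EL − BL + BE,
  ∂BEG = EG − BG + BE.
The resulting 27×18 matrix has rank 18, and its Smith normal form has invariant factors (1,1,1,1,1,1,1,1,1,1,1,1,1,1,1,1,1,2).

Now H_k = ker ∂_k / im ∂_{k+1}, so:

  H_0: rank C_0 − rank ∂_1 = 9 − 8 = 1, and the invariant factors of ∂_1 are all 1, so H_0 = Z.
  H_1: rank ker ∂_1 − rank ∂_2 = (27 − 8) − 18 = 1, and ∂_2 has invariant factor 2 > 1, so H_1 = Z ⊕ Z/2.
  H_2: rank ker ∂_2 − rank ∂_3 = (18 − 18) − 0 = 0, and there is no ∂_3, so H_2 = 0.

H_0 ≅ Z,  H_1 ≅ Z ⊕ Z/2,  H_2 = 0.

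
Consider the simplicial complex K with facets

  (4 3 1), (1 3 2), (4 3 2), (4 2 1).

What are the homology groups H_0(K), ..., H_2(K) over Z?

H_0 ≅ Z,  H_1 = 0,  H_2 ≅ Z.

We work with the vertex ordering 1 < 2 < 3 < 4. The simplices of K, each written with vertices in increasing order, are:

  0-simplices (4): [1], [2], [3], [4]
  1-simplices (6): [1,2], [1,3], [1,4], [2,3], [2,4], [3,4]
  2-simplices (4): [1,2,3], [1,2,4], [1,3,4], [2,3,4]

giving chain groups C_0 ≅ Z^4, C_1 ≅ Z^6, C_2 ≅ Z^4.

∂_1: C_1 → C_0 maps an edge to its endpoints' difference, ∂[p,q] = q − p.
This gives a 4×6 integer matrix of rank 3; reducing to Smith normal form yields diagonal entries (1,1,1).

∂_2: C_2 → C_1 maps a triangle to the signed sum of its edges. For instance
  ∂[1,2,4] = [2,4] − [1,4] + [1,2],
  ∂[1,2,3] = [2,3] − [1,3] + [1,2].
As a 6×4 matrix over Z this has rank 3, with invariant factors (1,1,1).

From H_k ≅ ker(∂_k) / im(∂_{k+1}) we obtain:

  H_0: rank C_0 − rank ∂_1 = 4 − 3 = 1, and the invariant factors of ∂_1 are all 1, so H_0 ≅ Z.
  H_1: rank ker ∂_1 − rank ∂_2 = (6 − 3) − 3 = 0, and the invariant factors of ∂_2 are all 1, so H_1 ≅ 0.
  H_2: rank ker ∂_2 − rank ∂_3 = (4 − 3) − 0 = 1, and there is no ∂_3, so H_2 ≅ Z.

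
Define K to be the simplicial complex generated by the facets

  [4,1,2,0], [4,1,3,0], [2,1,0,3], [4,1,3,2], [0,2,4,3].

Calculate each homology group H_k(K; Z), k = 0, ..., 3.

Fix the vertex order 0 < 1 < 2 < 3 < 4 and write every simplex with vertices in increasing order. Then dim K = 3 and the simplices of K are:

  0-simplices (5): [0], [1], [2], [3], [4]
  1-simplices (10): [0,1], [0,2], [0,3], [0,4], [1,2], [1,3], [1,4], [2,3], [2,4], [3,4]
  2-simplices (10): [0,1,2], [0,1,3], [0,1,4], [0,2,3], [0,2,4], [0,3,4], [1,2,3], [1,2,4], [1,3,4], [2,3,4]
  3-simplices (5): [0,1,2,3], [0,1,2,4], [0,1,3,4], [0,2,3,4], [1,2,3,4]

giving chain groups C_0 ≅ Z^5, C_1 ≅ Z^10, C_2 ≅ Z^10, C_3 ≅ Z^5.

∂_1: C_1 → C_0 maps an edge to its endpoints' difference, ∂[p,q] = q − p.
The resulting 5×10 matrix has rank 4, and its Smith normal form has invariant factors (1,1,1,1).

The boundary map ∂_2: C_2 → C_1 maps a triangle to the signed sum of its edges. For instance
  ∂[1,3,4] = [3,4] − [1,4] + [1,3],
  ∂[0,1,4] = [1,4] − [0,4] + [0,1].
This gives a 10×10 integer matrix of rank 6; reducing to Smith normal form yields diagonal entries (1,1,1,1,1,1).

The boundary map ∂_3: C_3 → C_2 sends each 3-simplex σ to the alternating sum Σ_i (−1)^i (σ with its i-th vertex removed). For instance
  ∂[0,2,3,4] = [2,3,4] − [0,3,4] + [0,2,4] − [0,2,3],
  ∂[0,1,2,4] = [1,2,4] − [0,2,4] + [0,1,4] − [0,1,2].
The resulting 10×5 matrix has rank 4, and its Smith normal form has invariant factors (1,1,1,1).

Computing H_k = (kernel of ∂_k) / (image of ∂_{k+1}):

  H_0: rank C_0 − rank ∂_1 = 5 − 4 = 1, and the invariant factors of ∂_1 are all 1, so H_0 = Z.
  H_1: rank ker ∂_1 − rank ∂_2 = (10 − 4) − 6 = 0, and the invariant factors of ∂_2 are all 1, so H_1 = 0.
  H_2: rank ker ∂_2 − rank ∂_3 = (10 − 6) − 4 = 0, and the invariant factors of ∂_3 are all 1, so H_2 = 0.
  H_3: rank ker ∂_3 − rank ∂_4 = (5 − 4) − 0 = 1, and there is no ∂_4, so H_3 = Z.

H_0 = Z,  H_1 = 0,  H_2 = 0,  H_3 = Z.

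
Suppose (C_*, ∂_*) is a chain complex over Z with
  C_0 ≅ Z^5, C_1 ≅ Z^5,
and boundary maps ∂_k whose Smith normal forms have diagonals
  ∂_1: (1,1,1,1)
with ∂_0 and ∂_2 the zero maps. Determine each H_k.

H_0 = Z,  H_1 = Z.

H_0: b_0 = 5 − 0 − 4 = 1; torsion from ∂_1 factors > 1: none. So H_0 = Z.
H_1: b_1 = 5 − 4 − 0 = 1; torsion from ∂_2 factors > 1: none. So H_1 = Z.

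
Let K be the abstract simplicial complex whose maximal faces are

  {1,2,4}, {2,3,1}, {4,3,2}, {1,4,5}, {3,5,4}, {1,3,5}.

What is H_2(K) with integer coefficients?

H_2 ≅ Z.

Fix the vertex order 1 < 2 < 3 < 4 < 5 and write every simplex with vertices in increasing order. Then dim K = 2 and the simplices of K are:

  0-simplices (5): [1], [2], [3], [4], [5]
  1-simplices (9): [1,2], [1,3], [1,4], [1,5], [2,3], [2,4], [3,4], [3,5], [4,5]
  2-simplices (6): [1,2,3], [1,2,4], [1,3,5], [1,4,5], [2,3,4], [3,4,5]

giving chain groups C_0 ≅ Z^5, C_1 ≅ Z^9, C_2 ≅ Z^6.

The boundary map ∂_1: C_1 → C_0 is given by ∂[p,q] = [q] − [p].
The resulting 5×9 matrix has rank 4, and its Smith normal form has invariant factors (1,1,1,1).

The boundary map ∂_2: C_2 → C_1 sends each 2-simplex [p,q,r] to [q,r] − [p,r] + [p,q]. For instance
  ∂[1,3,5] = [3,5] − [1,5] + [1,3],
  ∂[2,3,4] = [3,4] − [2,4] + [2,3].
As a 9×6 matrix over Z this has rank 5, with invariant factors (1,1,1,1,1).

Now H_k = ker ∂_k / im ∂_{k+1}, so:

  H_2: rank ker ∂_2 − rank ∂_3 = (6 − 5) − 0 = 1, and there is no ∂_3, so H_2 = Z.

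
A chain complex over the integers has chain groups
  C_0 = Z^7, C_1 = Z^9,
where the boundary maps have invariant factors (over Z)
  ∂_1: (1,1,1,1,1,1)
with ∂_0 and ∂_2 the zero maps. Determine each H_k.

H_0: b_0 = 7 − 0 − 6 = 1; torsion from ∂_1 factors > 1: none. So H_0 ≅ Z.
H_1: b_1 = 9 − 6 − 0 = 3; torsion from ∂_2 factors > 1: none. So H_1 ≅ Z^3.

H_0 ≅ Z,  H_1 ≅ Z^3.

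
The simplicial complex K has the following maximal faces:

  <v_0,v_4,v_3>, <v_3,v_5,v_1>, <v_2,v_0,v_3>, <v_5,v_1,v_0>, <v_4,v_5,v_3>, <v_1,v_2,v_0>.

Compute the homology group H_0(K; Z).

We work with the vertex ordering v_0 < v_1 < v_2 < v_3 < v_4 < v_5. The simplices of K, each written with vertices in increasing order, are:

  0-simplices (6): [v_0], [v_1], [v_2], [v_3], [v_4], [v_5]
  1-simplices (12): [v_0,v_1], [v_0,v_2], [v_0,v_3], [v_0,v_4], [v_0,v_5], [v_1,v_2], [v_1,v_3], [v_1,v_5], [v_2,v_3], [v_3,v_4], [v_3,v_5], [v_4,v_5]
  2-simplices (6): [v_0,v_1,v_2], [v_0,v_1,v_5], [v_0,v_2,v_3], [v_0,v_3,v_4], [v_1,v_3,v_5], [v_3,v_4,v_5]

so the chain groups are C_0 ≅ Z^6, C_1 ≅ Z^12, C_2 ≅ Z^6.

∂_1: C_1 → C_0 is given by ∂[p,q] = [q] − [p]. For instance
  ∂[v_3,v_4] = [v_4] − [v_3].
The 6×12 boundary matrix has rank 5 and Smith normal form diag(1,1,1,1,1).

The boundary map ∂_2: C_2 → C_1 acts by ∂[p,q,r] = [q,r] − [p,r] + [p,q]. For instance
  ∂[v_3,v_4,v_5] = [v_4,v_5] − [v_3,v_5] + [v_3,v_4],
  ∂[v_0,v_3,v_4] = [v_3,v_4] − [v_0,v_4] + [v_0,v_3].
The resulting 12×6 matrix has rank 6, and its Smith normal form has invariant factors (1,1,1,1,1,1).

Computing H_k = (kernel of ∂_k) / (image of ∂_{k+1}):

  H_0: rank C_0 − rank ∂_1 = 6 − 5 = 1, and the invariant factors of ∂_1 are all 1, so H_0 ≅ Z.

H_0 ≅ Z.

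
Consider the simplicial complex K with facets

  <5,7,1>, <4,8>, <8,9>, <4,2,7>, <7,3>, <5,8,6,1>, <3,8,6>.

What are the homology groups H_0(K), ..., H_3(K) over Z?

H_0 ≅ Z,  H_1 ≅ Z^2,  H_2 = 0,  H_3 = 0.

Take the total order 1 < 2 < 3 < 4 < 5 < 6 < 7 < 8 < 9 on the vertex set. Then K (dimension 3) consists of the simplices:

  0-simplices (9): [1], [2], [3], [4], [5], [6], [7], [8], [9]
  1-simplices (16): [1,5], [1,6], [1,7], [1,8], [2,4], [2,7], [3,6], [3,7], [3,8], [4,7], [4,8], [5,6], [5,7], [5,8], [6,8], [8,9]
  2-simplices (7): [1,5,6], [1,5,7], [1,5,8], [1,6,8], [2,4,7], [3,6,8], [5,6,8]
  3-simplices (1): [1,5,6,8]

Hence C_0 ≅ Z^9, C_1 ≅ Z^16, C_2 ≅ Z^7, C_3 ≅ Z^1.

The boundary map ∂_1: C_1 → C_0 sends each edge [p,q] (with p < q) to q − p. For instance
  ∂[4,8] = [8] − [4].
This gives a 9×16 integer matrix of rank 8; reducing to Smith normal form yields diagonal entries (1,1,1,1,1,1,1,1).

The boundary map ∂_2: C_2 → C_1 sends each 2-simplex [p,q,r] to [q,r] − [p,r] + [p,q]. For instance
  ∂[1,6,8] = [6,8] − [1,8] + [1,6],
  ∂[1,5,6] = [5,6] − [1,6] + [1,5].
The resulting 16×7 matrix has rank 6, and its Smith normal form has invariant factors (1,1,1,1,1,1).

The boundary map ∂_3: C_3 → C_2 sends each 3-simplex σ to the alternating sum Σ_i (−1)^i (σ with its i-th vertex removed). For instance
  ∂[1,5,6,8] = [5,6,8] − [1,6,8] + [1,5,8] − [1,5,6].
As a 7×1 matrix over Z this has rank 1, with invariant factors (1).

Reading off H_k = ker ∂_k / im ∂_{k+1}:

  H_0: rank C_0 − rank ∂_1 = 9 − 8 = 1, and the invariant factors of ∂_1 are all 1, so H_0 ≅ Z.
  H_1: rank ker ∂_1 − rank ∂_2 = (16 − 8) − 6 = 2, and the invariant factors of ∂_2 are all 1, so H_1 ≅ Z^2.
  H_2: rank ker ∂_2 − rank ∂_3 = (7 − 6) − 1 = 0, and the invariant factors of ∂_3 are all 1, so H_2 ≅ 0.
  H_3: rank ker ∂_3 − rank ∂_4 = (1 − 1) − 0 = 0, and there is no ∂_4, so H_3 ≅ 0.

As a check, the Euler characteristic is 9 − 16 + 7 − 1 = -1, which agrees with 1 − 2 + 0 − 0 = -1.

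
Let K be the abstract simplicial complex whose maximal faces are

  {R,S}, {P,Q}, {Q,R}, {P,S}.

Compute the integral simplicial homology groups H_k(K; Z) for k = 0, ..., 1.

Fix the vertex order P < Q < R < S and write every simplex with vertices in increasing order. Then dim K = 1 and the simplices of K are:

  0-simplices (4): P, Q, R, S
  1-simplices (4): PQ, PS, QR, RS

giving chain groups C_0 ≅ Z^4, C_1 ≅ Z^4.

Boundary ∂_1: C_1 → C_0 is given by ∂[p,q] = [q] − [p].
As a 4×4 matrix over Z this has rank 3, with invariant factors (1,1,1).

Reading off H_k = ker ∂_k / im ∂_{k+1}:

  H_0: rank C_0 − rank ∂_1 = 4 − 3 = 1, and the invariant factors of ∂_1 are all 1, so H_0 ≅ Z.
  H_1: rank ker ∂_1 − rank ∂_2 = (4 − 3) − 0 = 1, and there is no ∂_2, so H_1 ≅ Z.

(K is a triangulation of the circle S^1.)

H_0 ≅ Z,  H_1 ≅ Z.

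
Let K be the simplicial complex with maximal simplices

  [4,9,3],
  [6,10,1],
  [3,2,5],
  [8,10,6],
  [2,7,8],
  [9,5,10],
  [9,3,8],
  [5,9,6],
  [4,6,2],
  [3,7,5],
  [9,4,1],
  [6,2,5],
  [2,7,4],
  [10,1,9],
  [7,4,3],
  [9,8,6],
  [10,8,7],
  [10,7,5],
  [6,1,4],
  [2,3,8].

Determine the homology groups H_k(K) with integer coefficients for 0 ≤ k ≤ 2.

Take the total order 1 < 2 < 3 < 4 < 5 < 6 < 7 < 8 < 9 < 10 on the vertex set. Then K (dimension 2) consists of the simplices:

  0-simplices (10): [1], [2], [3], [4], [5], [6], [7], [8], [9], [10]
  1-simplices (30): (30 of them)
  2-simplices (20): (20 of them)

so the chain groups are C_0 ≅ Z^10, C_1 ≅ Z^30, C_2 ≅ Z^20.

∂_1: C_1 → C_0 sends each edge [p,q] (with p < q) to q − p. For instance
  ∂[3,8] = [8] − [3].
The resulting 10×30 matrix has rank 9, and its Smith normal form has invariant factors (1,1,1,1,1,1,1,1,1).

Boundary ∂_2: C_2 → C_1 sends each 2-simplex [p,q,r] to [q,r] − [p,r] + [p,q]. For instance
  ∂[1,6,10] = [6,10] − [1,10] + [1,6],
  ∂[3,4,9] = [4,9] − [3,9] + [3,4].
This gives a 30×20 integer matrix of rank 20; reducing to Smith normal form yields diagonal entries (1,1,1,1,1,1,1,1,1,1,1,1,1,1,1,1,1,1,1,2).

From H_k ≅ ker(∂_k) / im(∂_{k+1}) we obtain:

  H_0: rank C_0 − rank ∂_1 = 10 − 9 = 1, and the invariant factors of ∂_1 are all 1, so H_0 ≅ Z.
  H_1: rank ker ∂_1 − rank ∂_2 = (30 − 9) − 20 = 1, and ∂_2 has invariant factor 2 > 1, so H_1 ≅ Z × Z/2.
  H_2: rank ker ∂_2 − rank ∂_3 = (20 − 20) − 0 = 0, and there is no ∂_3, so H_2 ≅ 0.

As a check, the Euler characteristic is 10 − 30 + 20 = 0, which agrees with 1 − 1 + 0 = 0.

H_0 = Z,  H_1 = Z × Z/2,  H_2 = 0.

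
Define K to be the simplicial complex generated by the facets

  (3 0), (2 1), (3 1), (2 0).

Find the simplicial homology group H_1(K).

H_1 = Z.

Fix the vertex order 0 < 1 < 2 < 3 and write every simplex with vertices in increasing order. Then dim K = 1 and the simplices of K are:

  0-simplices (4): [0], [1], [2], [3]
  1-simplices (4): [0,2], [0,3], [1,2], [1,3]

giving chain groups C_0 ≅ Z^4, C_1 ≅ Z^4.

Boundary ∂_1: C_1 → C_0 maps an edge to its endpoints' difference, ∂[p,q] = q − p. For instance
  ∂[1,2] = [2] − [1].
The 4×4 boundary matrix has rank 3 and Smith normal form diag(1,1,1).

Now H_k = ker ∂_k / im ∂_{k+1}, so:

  H_1: rank ker ∂_1 − rank ∂_2 = (4 − 3) − 0 = 1, and there is no ∂_2, so H_1 ≅ Z.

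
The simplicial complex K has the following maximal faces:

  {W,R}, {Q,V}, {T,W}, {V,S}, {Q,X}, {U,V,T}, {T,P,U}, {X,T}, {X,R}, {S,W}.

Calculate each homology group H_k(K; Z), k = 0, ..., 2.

H_0 ≅ Z,  H_1 ≅ Z^3,  H_2 = 0.

Take the total order P < Q < R < S < T < U < V < W < X on the vertex set. Then K (dimension 2) consists of the simplices:

  0-simplices (9): P, Q, R, S, T, U, V, W, X
  1-simplices (13): PT, PU, QV, QX, RW, RX, SV, SW, TU, TV, TW, TX, UV
  2-simplices (2): PTU, TUV

Hence C_0 ≅ Z^9, C_1 ≅ Z^13, C_2 ≅ Z^2.

Boundary ∂_1: C_1 → C_0 is given by ∂[p,q] = [q] − [p]. For instance
  ∂TV = V − T.
As a 9×13 matrix over Z this has rank 8, with invariant factors (1,1,1,1,1,1,1,1).

The boundary map ∂_2: C_2 → C_1 sends each 2-simplex [p,q,r] to [q,r] − [p,r] + [p,q]. For instance
  ∂PTU = TU − PU + PT,
  ∂TUV = UV − TV + TU.
As a 13×2 matrix over Z this has rank 2, with invariant factors (1,1).

Computing H_k = (kernel of ∂_k) / (image of ∂_{k+1}):

  H_0: rank C_0 − rank ∂_1 = 9 − 8 = 1, and the invariant factors of ∂_1 are all 1, so H_0 ≅ Z.
  H_1: rank ker ∂_1 − rank ∂_2 = (13 − 8) − 2 = 3, and the invariant factors of ∂_2 are all 1, so H_1 ≅ Z^3.
  H_2: rank ker ∂_2 − rank ∂_3 = (2 − 2) − 0 = 0, and there is no ∂_3, so H_2 ≅ 0.

As a check, the Euler characteristic is 9 − 13 + 2 = -2, which agrees with 1 − 3 + 0 = -2.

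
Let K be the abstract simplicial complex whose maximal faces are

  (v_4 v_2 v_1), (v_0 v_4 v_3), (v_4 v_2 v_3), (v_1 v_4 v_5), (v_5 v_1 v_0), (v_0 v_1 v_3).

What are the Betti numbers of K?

b_0 = 1, b_1 = 1, b_2 = 0.

Take the total order v_0 < v_1 < v_2 < v_3 < v_4 < v_5 on the vertex set. Then K (dimension 2) consists of the simplices:

  0-simplices (6): [v_0], [v_1], [v_2], [v_3], [v_4], [v_5]
  1-simplices (12): [v_0,v_1], [v_0,v_3], [v_0,v_4], [v_0,v_5], [v_1,v_2], [v_1,v_3], [v_1,v_4], [v_1,v_5], [v_2,v_3], [v_2,v_4], [v_3,v_4], [v_4,v_5]
  2-simplices (6): [v_0,v_1,v_3], [v_0,v_1,v_5], [v_0,v_3,v_4], [v_1,v_2,v_4], [v_1,v_4,v_5], [v_2,v_3,v_4]

Hence C_0 ≅ Z^6, C_1 ≅ Z^12, C_2 ≅ Z^6.

The boundary map ∂_1: C_1 → C_0 maps an edge to its endpoints' difference, ∂[p,q] = q − p. For instance
  ∂[v_2,v_3] = [v_3] − [v_2].
The resulting 6×12 matrix has rank 5, and its Smith normal form has invariant factors (1,1,1,1,1).

∂_2: C_2 → C_1 acts by ∂[p,q,r] = [q,r] − [p,r] + [p,q]. For instance
  ∂[v_0,v_3,v_4] = [v_3,v_4] − [v_0,v_4] + [v_0,v_3],
  ∂[v_2,v_3,v_4] = [v_3,v_4] − [v_2,v_4] + [v_2,v_3].
The resulting 12×6 matrix has rank 6, and its Smith normal form has invariant factors (1,1,1,1,1,1).

Computing H_k = (kernel of ∂_k) / (image of ∂_{k+1}):

  H_0: rank C_0 − rank ∂_1 = 6 − 5 = 1, and the invariant factors of ∂_1 are all 1, so H_0 = Z.
  H_1: rank ker ∂_1 − rank ∂_2 = (12 − 5) − 6 = 1, and the invariant factors of ∂_2 are all 1, so H_1 = Z.
  H_2: rank ker ∂_2 − rank ∂_3 = (6 − 6) − 0 = 0, and there is no ∂_3, so H_2 = 0.

Hence the Betti numbers are b_0 = 1, b_1 = 1, b_2 = 0.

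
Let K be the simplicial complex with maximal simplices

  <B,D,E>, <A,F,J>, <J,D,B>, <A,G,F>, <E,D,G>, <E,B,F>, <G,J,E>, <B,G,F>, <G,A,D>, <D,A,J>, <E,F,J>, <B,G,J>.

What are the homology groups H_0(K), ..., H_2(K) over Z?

We work with the vertex ordering A < B < D < E < F < G < J. The simplices of K, each written with vertices in increasing order, are:

  0-simplices (7): A, B, D, E, F, G, J
  1-simplices (18): AD, AF, AG, AJ, BD, BE, BF, BG, BJ, DE, DG, DJ, EF, EG, EJ, FG, FJ, GJ
  2-simplices (12): ADG, ADJ, AFG, AFJ, BDE, BDJ, BEF, BFG, BGJ, DEG, EFJ, EGJ

so the chain groups are C_0 ≅ Z^7, C_1 ≅ Z^18, C_2 ≅ Z^12.

Boundary ∂_1: C_1 → C_0 is given by ∂[p,q] = [q] − [p]. For instance
  ∂EG = G − E.
This gives a 7×18 integer matrix of rank 6; reducing to Smith normal form yields diagonal entries (1,1,1,1,1,1).

∂_2: C_2 → C_1 acts by ∂[p,q,r] = [q,r] − [p,r] + [p,q]. For instance
  ∂EGJ = GJ − EJ + EG,
  ∂ADG = DG − AG + AD.
This gives a 18×12 integer matrix of rank 12; reducing to Smith normal form yields diagonal entries (1,1,1,1,1,1,1,1,1,1,1,2).

Reading off H_k = ker ∂_k / im ∂_{k+1}:

  H_0: rank C_0 − rank ∂_1 = 7 − 6 = 1, and the invariant factors of ∂_1 are all 1, so H_0 = Z.
  H_1: rank ker ∂_1 − rank ∂_2 = (18 − 6) − 12 = 0, and ∂_2 has invariant factor 2 > 1, so H_1 = Z_2.
  H_2: rank ker ∂_2 − rank ∂_3 = (12 − 12) − 0 = 0, and there is no ∂_3, so H_2 = 0.

As a check, the Euler characteristic is 7 − 18 + 12 = 1, which agrees with 1 − 0 + 0 = 1.
(K is a triangulation of the real projective plane RP^2.)

H_0 ≅ Z,  H_1 ≅ Z_2,  H_2 = 0.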